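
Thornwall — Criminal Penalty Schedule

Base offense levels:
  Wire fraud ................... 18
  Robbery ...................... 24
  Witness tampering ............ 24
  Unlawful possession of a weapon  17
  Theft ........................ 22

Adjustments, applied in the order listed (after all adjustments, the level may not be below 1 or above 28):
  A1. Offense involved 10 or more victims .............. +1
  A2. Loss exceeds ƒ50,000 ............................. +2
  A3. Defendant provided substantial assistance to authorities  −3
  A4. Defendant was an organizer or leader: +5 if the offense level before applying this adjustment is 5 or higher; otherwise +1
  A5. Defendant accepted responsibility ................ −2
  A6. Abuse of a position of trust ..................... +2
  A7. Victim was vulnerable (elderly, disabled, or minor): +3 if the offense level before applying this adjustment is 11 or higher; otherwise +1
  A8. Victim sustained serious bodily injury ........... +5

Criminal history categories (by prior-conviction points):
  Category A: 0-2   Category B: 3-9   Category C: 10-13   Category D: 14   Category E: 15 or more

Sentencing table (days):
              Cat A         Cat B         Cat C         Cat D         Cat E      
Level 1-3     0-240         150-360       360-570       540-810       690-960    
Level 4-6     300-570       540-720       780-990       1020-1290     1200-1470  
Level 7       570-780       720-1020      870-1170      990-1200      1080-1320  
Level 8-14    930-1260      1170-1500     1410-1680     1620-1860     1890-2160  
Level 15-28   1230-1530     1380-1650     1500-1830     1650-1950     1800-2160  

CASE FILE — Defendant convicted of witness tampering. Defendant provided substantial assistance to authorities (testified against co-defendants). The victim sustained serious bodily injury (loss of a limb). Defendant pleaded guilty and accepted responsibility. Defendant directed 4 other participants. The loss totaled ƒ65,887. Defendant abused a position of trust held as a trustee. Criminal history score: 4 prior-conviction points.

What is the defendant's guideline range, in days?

1380-1650 days

Base offense level for witness tampering: 24.
A1 does not apply.
A2 applies: 24 + 2 = 26.
A3 applies: 26 − 3 = 23.
A4 applies (level before this adjustment is 23 ≥ 5, so +5): 23 + 5 = 28.
A5 applies: 28 − 2 = 26.
A6 applies: 26 + 2 = 28.
A8 applies: 28 + 5 = 33.
Level 33 exceeds the maximum of 28; capped at 28.
Final offense level: 28.
Criminal history: 4 prior points → Category B (3-9).
Level 28 falls in the 15-28 band.
Grid: Level 15-28 × Category B = 1380-1650 days.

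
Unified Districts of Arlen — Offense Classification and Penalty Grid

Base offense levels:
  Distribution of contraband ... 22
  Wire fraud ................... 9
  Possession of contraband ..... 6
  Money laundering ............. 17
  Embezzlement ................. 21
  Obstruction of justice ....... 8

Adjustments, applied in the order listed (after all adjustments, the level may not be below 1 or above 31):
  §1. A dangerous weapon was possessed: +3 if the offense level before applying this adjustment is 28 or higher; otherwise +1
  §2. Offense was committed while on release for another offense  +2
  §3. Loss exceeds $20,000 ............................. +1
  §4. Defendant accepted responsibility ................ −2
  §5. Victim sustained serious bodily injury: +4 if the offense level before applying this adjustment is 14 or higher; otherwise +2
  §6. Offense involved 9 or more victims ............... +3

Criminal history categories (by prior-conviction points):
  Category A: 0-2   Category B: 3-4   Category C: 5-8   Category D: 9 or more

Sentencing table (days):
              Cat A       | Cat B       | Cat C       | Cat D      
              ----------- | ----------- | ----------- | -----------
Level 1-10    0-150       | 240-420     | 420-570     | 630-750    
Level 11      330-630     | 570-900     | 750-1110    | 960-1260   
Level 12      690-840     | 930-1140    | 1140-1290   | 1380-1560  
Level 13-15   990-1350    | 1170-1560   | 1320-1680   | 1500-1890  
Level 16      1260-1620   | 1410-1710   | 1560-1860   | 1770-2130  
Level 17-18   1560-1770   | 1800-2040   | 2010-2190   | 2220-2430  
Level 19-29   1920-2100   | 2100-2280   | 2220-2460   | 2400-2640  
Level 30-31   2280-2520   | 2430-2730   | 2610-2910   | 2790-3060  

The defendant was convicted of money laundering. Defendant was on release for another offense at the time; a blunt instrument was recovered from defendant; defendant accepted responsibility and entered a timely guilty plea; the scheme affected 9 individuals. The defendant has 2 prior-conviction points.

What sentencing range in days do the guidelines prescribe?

Base offense level for money laundering: 17.
§1 applies (level before this adjustment is 17 < 28, so +1): 17 + 1 = 18.
§2 applies: 18 + 2 = 20.
§3 does not apply.
§4 applies: 20 − 2 = 18.
§5 does not apply.
§6 applies: 18 + 3 = 21.
Final offense level: 21.
Criminal history: 2 prior points → Category A (0-2).
Level 21 falls in the 19-29 band.
Grid: Level 19-29 × Category A = 1920-2100 days.

1920-2100 days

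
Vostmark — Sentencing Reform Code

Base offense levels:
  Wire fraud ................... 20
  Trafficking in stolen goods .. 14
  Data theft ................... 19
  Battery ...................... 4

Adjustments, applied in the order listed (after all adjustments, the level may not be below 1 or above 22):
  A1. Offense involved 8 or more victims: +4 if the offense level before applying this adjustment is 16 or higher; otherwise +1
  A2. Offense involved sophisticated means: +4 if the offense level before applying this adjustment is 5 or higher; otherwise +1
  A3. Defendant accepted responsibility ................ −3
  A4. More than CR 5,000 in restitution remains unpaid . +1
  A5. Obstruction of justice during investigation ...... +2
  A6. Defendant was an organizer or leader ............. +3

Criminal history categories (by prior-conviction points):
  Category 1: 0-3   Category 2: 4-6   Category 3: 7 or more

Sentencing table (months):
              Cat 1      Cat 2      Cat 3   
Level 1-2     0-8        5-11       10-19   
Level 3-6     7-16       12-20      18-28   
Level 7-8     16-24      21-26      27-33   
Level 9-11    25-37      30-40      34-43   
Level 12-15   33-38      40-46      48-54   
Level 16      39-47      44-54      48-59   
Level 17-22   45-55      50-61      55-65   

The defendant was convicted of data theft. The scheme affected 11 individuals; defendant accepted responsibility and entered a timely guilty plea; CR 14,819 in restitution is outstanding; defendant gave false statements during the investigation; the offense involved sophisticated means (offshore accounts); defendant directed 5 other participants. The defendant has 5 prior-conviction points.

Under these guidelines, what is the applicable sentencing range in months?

Base offense level for data theft: 19.
A1 applies (level before this adjustment is 19 ≥ 16, so +4): 19 + 4 = 23.
A2 applies (level before this adjustment is 23 ≥ 5, so +4): 23 + 4 = 27.
A3 applies: 27 − 3 = 24.
A4 applies: 24 + 1 = 25.
A5 applies: 25 + 2 = 27.
A6 applies: 27 + 3 = 30.
Level 30 exceeds the maximum of 22; capped at 22.
Final offense level: 22.
Criminal history: 5 prior points → Category 2 (4-6).
Level 22 falls in the 17-22 band.
Grid: Level 17-22 × Category 2 = 50-61 months.

50-61 months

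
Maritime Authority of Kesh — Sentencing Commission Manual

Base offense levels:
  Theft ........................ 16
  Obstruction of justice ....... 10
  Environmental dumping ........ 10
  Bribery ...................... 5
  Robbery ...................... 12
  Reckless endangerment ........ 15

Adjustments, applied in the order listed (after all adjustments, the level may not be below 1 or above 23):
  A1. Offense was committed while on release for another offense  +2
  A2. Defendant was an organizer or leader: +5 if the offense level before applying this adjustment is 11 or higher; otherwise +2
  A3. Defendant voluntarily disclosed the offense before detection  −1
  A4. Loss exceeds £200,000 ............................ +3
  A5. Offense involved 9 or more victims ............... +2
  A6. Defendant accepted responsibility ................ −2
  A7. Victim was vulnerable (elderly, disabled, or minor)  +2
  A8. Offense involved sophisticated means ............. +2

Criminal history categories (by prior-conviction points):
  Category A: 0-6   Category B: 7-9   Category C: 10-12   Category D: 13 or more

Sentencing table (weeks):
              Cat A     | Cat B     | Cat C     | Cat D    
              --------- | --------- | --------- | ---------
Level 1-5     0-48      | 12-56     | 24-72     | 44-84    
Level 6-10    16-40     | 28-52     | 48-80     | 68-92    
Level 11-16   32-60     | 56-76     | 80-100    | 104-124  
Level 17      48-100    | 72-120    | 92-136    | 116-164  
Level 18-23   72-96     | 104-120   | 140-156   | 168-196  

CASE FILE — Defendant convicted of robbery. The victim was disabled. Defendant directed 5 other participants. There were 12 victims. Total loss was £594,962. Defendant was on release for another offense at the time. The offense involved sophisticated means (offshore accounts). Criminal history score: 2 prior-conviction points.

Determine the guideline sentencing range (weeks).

72-96 weeks

Base offense level for robbery: 12.
A1 applies: 12 + 2 = 14.
A2 applies (level before this adjustment is 14 ≥ 11, so +5): 14 + 5 = 19.
A3 does not apply.
A4 applies: 19 + 3 = 22.
A5 applies: 22 + 2 = 24.
A7 applies: 24 + 2 = 26.
A8 applies: 26 + 2 = 28.
Level 28 exceeds the maximum of 23; capped at 23.
Final offense level: 23.
Criminal history: 2 prior points → Category A (0-6).
Level 23 falls in the 18-23 band.
Grid: Level 18-23 × Category A = 72-96 weeks.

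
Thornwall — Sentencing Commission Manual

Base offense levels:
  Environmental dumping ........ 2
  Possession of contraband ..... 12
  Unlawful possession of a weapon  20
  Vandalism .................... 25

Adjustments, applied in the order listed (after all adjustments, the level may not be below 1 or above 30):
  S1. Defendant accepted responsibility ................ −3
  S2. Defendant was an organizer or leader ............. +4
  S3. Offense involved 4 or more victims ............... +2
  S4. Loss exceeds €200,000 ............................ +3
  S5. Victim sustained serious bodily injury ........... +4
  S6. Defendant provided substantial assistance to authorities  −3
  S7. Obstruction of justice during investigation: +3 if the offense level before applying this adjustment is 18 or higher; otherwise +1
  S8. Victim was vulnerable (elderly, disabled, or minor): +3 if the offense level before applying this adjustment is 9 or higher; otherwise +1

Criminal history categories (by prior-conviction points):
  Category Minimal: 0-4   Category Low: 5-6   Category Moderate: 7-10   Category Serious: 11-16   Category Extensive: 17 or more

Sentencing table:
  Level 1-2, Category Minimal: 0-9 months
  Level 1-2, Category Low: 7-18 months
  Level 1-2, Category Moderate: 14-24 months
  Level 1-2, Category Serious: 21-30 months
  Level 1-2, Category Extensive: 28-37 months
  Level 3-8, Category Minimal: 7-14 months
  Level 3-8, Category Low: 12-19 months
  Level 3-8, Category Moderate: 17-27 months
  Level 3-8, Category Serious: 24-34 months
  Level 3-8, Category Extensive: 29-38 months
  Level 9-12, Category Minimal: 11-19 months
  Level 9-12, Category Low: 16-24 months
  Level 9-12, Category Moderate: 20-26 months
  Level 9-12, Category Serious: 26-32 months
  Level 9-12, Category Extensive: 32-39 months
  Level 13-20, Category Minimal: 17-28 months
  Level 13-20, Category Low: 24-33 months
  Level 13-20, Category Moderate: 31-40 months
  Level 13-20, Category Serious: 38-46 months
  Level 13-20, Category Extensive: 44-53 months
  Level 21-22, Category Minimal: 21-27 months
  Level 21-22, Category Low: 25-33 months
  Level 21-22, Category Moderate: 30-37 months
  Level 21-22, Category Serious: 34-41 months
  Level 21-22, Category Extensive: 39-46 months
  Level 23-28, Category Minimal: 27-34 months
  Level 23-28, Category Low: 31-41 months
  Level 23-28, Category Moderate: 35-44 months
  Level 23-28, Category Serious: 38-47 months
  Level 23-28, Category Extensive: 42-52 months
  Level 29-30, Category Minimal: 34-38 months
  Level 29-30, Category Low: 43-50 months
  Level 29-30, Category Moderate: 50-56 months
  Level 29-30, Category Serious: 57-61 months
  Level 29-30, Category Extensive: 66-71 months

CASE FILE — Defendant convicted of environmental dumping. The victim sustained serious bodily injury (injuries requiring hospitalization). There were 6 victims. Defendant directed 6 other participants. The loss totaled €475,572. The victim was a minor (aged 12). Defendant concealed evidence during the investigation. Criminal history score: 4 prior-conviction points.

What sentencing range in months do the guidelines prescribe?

17-28 months

Base offense level for environmental dumping: 2.
S1 does not apply.
S2 applies: 2 + 4 = 6.
S3 applies: 6 + 2 = 8.
S4 applies: 8 + 3 = 11.
S5 applies: 11 + 4 = 15.
S7 applies (level before this adjustment is 15 < 18, so +1): 15 + 1 = 16.
S8 applies (level before this adjustment is 16 ≥ 9, so +3): 16 + 3 = 19.
Final offense level: 19.
Criminal history: 4 prior points → Category Minimal (0-4).
Level 19 falls in the 13-20 band.
Grid: Level 13-20 × Category Minimal = 17-28 months.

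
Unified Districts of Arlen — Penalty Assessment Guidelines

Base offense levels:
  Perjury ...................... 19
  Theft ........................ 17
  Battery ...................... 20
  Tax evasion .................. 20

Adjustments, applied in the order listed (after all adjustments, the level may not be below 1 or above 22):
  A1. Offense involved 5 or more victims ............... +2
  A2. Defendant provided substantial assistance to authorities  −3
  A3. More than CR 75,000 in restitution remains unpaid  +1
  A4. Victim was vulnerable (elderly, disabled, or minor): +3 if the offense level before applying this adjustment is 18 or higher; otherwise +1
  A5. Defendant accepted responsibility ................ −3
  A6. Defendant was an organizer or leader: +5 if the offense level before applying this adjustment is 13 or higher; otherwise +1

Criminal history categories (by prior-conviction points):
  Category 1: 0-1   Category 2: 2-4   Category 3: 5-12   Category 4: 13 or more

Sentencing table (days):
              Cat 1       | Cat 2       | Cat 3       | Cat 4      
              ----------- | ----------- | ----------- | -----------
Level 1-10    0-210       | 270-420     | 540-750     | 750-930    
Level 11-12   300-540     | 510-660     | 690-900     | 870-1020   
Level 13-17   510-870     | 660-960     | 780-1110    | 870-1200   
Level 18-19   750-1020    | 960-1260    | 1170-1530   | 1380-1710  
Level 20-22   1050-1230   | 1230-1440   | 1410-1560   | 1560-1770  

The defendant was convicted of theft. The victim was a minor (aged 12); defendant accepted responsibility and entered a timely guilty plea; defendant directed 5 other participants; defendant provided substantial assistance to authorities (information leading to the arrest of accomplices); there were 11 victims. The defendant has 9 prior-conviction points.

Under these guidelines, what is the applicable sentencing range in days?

Base offense level for theft: 17.
A1 applies: 17 + 2 = 19.
A2 applies: 19 − 3 = 16.
A3 does not apply.
A4 applies (level before this adjustment is 16 < 18, so +1): 16 + 1 = 17.
A5 applies: 17 − 3 = 14.
A6 applies (level before this adjustment is 14 ≥ 13, so +5): 14 + 5 = 19.
Final offense level: 19.
Criminal history: 9 prior points → Category 3 (5-12).
Level 19 falls in the 18-19 band.
Grid: Level 18-19 × Category 3 = 1170-1530 days.

1170-1530 days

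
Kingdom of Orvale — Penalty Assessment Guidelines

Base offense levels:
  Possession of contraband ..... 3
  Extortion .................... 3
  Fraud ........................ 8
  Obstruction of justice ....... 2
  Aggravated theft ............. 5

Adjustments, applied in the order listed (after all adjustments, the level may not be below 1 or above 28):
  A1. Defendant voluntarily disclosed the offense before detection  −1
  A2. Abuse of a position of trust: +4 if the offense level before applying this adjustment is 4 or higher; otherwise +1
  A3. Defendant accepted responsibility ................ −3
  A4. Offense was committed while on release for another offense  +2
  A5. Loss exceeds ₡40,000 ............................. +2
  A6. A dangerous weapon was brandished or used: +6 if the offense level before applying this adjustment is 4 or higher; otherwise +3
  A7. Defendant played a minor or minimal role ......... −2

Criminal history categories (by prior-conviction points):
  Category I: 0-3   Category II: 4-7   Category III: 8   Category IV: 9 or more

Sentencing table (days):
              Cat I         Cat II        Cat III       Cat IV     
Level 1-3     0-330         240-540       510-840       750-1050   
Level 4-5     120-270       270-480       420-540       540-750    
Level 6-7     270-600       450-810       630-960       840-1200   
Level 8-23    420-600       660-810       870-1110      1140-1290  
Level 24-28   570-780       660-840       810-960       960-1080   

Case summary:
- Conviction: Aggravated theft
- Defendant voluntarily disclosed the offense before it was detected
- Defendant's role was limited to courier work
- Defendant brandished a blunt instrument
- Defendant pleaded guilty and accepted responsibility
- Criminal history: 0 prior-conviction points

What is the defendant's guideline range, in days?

Base offense level for aggravated theft: 5.
A1 applies: 5 − 1 = 4.
A3 applies: 4 − 3 = 1.
A5 does not apply.
A6 applies (level before this adjustment is 1 < 4, so +3): 1 + 3 = 4.
A7 applies: 4 − 2 = 2.
Final offense level: 2.
Criminal history: 0 prior points → Category I (0-3).
Level 2 falls in the 1-3 band.
Grid: Level 1-3 × Category I = 0-330 days.

0-330 days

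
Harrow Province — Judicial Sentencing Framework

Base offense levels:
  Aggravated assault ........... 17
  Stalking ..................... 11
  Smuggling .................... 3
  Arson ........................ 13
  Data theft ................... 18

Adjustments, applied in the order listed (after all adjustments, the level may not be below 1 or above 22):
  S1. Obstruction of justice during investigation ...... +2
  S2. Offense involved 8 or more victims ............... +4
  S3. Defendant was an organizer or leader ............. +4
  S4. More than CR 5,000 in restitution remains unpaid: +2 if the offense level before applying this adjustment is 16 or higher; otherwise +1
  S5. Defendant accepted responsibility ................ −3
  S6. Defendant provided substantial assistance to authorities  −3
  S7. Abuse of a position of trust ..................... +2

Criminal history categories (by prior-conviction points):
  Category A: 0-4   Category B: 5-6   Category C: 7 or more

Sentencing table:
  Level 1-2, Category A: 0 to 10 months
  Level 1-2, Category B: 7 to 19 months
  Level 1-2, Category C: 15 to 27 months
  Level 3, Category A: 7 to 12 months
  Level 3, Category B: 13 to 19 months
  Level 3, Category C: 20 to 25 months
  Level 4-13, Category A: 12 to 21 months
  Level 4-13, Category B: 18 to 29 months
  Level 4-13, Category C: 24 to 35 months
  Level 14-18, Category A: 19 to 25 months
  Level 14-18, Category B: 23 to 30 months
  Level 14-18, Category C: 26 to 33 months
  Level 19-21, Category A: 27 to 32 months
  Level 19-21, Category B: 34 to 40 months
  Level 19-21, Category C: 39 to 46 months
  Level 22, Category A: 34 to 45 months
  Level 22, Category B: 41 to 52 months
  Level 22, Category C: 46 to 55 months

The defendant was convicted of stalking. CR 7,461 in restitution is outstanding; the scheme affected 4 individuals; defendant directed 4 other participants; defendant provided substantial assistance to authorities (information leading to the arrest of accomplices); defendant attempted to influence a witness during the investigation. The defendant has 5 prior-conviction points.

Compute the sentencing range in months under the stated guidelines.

23-30 months

Base offense level for stalking: 11.
S1 applies: 11 + 2 = 13.
S3 applies: 13 + 4 = 17.
S4 applies (level before this adjustment is 17 ≥ 16, so +2): 17 + 2 = 19.
S6 applies: 19 − 3 = 16.
Final offense level: 16.
Criminal history: 5 prior points → Category B (5-6).
Level 16 falls in the 14-18 band.
Grid: Level 14-18 × Category B = 23-30 months.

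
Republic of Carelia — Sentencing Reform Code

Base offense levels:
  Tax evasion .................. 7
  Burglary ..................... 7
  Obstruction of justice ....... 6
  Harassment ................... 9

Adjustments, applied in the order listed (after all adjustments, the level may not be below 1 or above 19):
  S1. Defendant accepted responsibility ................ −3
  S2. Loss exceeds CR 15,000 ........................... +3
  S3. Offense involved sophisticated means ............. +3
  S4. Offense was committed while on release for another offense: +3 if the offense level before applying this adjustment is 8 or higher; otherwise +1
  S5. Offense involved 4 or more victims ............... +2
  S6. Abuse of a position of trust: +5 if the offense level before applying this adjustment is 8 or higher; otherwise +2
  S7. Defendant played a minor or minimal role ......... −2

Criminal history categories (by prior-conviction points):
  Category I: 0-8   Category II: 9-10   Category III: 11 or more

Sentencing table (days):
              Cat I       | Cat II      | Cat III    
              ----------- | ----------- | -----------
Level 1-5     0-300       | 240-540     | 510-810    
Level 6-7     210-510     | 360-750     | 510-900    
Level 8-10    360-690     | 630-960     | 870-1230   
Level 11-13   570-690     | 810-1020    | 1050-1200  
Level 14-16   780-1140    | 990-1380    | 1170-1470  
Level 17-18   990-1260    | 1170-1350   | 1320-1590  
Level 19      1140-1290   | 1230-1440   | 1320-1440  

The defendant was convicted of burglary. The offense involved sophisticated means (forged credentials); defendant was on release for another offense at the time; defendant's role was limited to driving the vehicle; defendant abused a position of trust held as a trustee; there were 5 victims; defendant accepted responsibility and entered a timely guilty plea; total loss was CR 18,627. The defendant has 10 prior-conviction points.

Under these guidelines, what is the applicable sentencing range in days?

1170-1350 days

Base offense level for burglary: 7.
S1 applies: 7 − 3 = 4.
S2 applies: 4 + 3 = 7.
S3 applies: 7 + 3 = 10.
S4 applies (level before this adjustment is 10 ≥ 8, so +3): 10 + 3 = 13.
S5 applies: 13 + 2 = 15.
S6 applies (level before this adjustment is 15 ≥ 8, so +5): 15 + 5 = 20.
S7 applies: 20 − 2 = 18.
Final offense level: 18.
Criminal history: 10 prior points → Category II (9-10).
Level 18 falls in the 17-18 band.
Grid: Level 17-18 × Category II = 1170-1350 days.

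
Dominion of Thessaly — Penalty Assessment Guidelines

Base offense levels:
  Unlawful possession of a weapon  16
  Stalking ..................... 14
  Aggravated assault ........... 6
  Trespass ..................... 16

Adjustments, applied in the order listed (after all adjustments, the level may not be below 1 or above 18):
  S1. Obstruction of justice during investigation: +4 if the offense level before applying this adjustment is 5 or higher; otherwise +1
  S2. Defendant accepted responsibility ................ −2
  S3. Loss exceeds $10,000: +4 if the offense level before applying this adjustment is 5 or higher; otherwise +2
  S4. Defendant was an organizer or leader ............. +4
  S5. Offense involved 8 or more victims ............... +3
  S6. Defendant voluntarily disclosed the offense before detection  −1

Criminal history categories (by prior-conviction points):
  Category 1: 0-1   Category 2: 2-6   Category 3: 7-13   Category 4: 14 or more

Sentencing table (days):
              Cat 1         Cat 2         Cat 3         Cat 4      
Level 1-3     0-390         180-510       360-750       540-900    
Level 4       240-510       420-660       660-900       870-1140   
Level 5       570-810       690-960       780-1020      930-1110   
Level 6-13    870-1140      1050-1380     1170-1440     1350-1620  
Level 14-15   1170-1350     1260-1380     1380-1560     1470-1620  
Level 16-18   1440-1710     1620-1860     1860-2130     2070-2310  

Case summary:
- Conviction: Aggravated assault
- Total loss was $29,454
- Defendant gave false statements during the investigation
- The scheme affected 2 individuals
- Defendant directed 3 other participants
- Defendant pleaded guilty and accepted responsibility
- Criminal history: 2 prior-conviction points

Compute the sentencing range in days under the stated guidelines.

1620-1860 days

Base offense level for aggravated assault: 6.
S1 applies (level before this adjustment is 6 ≥ 5, so +4): 6 + 4 = 10.
S2 applies: 10 − 2 = 8.
S3 applies (level before this adjustment is 8 ≥ 5, so +4): 8 + 4 = 12.
S4 applies: 12 + 4 = 16.
S6 does not apply.
Final offense level: 16.
Criminal history: 2 prior points → Category 2 (2-6).
Level 16 falls in the 16-18 band.
Grid: Level 16-18 × Category 2 = 1620-1860 days.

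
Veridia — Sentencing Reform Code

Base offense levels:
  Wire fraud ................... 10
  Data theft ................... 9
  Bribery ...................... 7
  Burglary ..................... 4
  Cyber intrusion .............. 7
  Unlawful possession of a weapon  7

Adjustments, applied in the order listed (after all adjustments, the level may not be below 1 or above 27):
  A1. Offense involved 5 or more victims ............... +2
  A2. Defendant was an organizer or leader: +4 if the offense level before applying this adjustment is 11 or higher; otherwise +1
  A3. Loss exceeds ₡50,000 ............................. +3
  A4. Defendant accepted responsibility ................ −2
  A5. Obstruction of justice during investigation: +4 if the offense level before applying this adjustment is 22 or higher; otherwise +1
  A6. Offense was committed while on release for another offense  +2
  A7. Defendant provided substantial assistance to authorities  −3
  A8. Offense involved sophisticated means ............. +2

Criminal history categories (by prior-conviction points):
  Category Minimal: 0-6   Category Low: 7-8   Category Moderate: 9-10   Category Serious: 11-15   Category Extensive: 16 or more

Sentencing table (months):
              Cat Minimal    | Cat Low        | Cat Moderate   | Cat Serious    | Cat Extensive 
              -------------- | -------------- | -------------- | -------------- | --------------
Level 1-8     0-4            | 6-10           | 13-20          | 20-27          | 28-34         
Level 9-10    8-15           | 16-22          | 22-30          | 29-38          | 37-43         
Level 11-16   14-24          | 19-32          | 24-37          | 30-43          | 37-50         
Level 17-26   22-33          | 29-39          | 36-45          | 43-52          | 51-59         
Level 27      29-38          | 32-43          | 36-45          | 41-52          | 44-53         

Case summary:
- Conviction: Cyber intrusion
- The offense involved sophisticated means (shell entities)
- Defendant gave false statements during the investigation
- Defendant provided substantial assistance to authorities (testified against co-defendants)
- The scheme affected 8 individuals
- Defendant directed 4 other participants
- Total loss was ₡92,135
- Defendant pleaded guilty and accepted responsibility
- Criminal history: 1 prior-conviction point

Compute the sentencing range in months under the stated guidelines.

Base offense level for cyber intrusion: 7.
A1 applies: 7 + 2 = 9.
A2 applies (level before this adjustment is 9 < 11, so +1): 9 + 1 = 10.
A3 applies: 10 + 3 = 13.
A4 applies: 13 − 2 = 11.
A5 applies (level before this adjustment is 11 < 22, so +1): 11 + 1 = 12.
A7 applies: 12 − 3 = 9.
A8 applies: 9 + 2 = 11.
Final offense level: 11.
Criminal history: 1 prior point → Category Minimal (0-6).
Level 11 falls in the 11-16 band.
Grid: Level 11-16 × Category Minimal = 14-24 months.

14-24 months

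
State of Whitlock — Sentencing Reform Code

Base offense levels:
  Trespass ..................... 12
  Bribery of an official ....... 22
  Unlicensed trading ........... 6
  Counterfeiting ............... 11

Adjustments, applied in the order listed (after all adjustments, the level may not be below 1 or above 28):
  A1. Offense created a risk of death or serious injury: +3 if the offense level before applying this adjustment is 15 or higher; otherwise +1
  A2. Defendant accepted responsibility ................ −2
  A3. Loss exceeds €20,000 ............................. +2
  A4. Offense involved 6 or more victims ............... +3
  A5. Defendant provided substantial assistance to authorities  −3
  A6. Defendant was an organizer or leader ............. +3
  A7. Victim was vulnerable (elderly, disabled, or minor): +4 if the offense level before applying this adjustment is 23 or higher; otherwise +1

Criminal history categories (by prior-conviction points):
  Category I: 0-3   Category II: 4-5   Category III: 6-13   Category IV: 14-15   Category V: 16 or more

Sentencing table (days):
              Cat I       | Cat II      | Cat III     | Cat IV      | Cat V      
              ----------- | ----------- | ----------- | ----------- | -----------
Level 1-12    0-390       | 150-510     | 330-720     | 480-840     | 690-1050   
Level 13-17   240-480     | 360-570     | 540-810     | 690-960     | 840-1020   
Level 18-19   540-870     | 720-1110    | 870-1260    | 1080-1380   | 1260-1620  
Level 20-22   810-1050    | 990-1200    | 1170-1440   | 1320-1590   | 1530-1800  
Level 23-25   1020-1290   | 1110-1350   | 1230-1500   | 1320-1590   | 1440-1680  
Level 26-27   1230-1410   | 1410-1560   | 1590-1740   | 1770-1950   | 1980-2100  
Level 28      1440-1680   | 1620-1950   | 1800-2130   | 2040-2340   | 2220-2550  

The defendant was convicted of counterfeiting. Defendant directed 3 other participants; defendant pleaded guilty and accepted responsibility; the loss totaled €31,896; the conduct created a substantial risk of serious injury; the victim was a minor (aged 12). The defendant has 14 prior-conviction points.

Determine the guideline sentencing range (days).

690-960 days

Base offense level for counterfeiting: 11.
A1 applies (level before this adjustment is 11 < 15, so +1): 11 + 1 = 12.
A2 applies: 12 − 2 = 10.
A3 applies: 10 + 2 = 12.
A5 does not apply.
A6 applies: 12 + 3 = 15.
A7 applies (level before this adjustment is 15 < 23, so +1): 15 + 1 = 16.
Final offense level: 16.
Criminal history: 14 prior points → Category IV (14-15).
Level 16 falls in the 13-17 band.
Grid: Level 13-17 × Category IV = 690-960 days.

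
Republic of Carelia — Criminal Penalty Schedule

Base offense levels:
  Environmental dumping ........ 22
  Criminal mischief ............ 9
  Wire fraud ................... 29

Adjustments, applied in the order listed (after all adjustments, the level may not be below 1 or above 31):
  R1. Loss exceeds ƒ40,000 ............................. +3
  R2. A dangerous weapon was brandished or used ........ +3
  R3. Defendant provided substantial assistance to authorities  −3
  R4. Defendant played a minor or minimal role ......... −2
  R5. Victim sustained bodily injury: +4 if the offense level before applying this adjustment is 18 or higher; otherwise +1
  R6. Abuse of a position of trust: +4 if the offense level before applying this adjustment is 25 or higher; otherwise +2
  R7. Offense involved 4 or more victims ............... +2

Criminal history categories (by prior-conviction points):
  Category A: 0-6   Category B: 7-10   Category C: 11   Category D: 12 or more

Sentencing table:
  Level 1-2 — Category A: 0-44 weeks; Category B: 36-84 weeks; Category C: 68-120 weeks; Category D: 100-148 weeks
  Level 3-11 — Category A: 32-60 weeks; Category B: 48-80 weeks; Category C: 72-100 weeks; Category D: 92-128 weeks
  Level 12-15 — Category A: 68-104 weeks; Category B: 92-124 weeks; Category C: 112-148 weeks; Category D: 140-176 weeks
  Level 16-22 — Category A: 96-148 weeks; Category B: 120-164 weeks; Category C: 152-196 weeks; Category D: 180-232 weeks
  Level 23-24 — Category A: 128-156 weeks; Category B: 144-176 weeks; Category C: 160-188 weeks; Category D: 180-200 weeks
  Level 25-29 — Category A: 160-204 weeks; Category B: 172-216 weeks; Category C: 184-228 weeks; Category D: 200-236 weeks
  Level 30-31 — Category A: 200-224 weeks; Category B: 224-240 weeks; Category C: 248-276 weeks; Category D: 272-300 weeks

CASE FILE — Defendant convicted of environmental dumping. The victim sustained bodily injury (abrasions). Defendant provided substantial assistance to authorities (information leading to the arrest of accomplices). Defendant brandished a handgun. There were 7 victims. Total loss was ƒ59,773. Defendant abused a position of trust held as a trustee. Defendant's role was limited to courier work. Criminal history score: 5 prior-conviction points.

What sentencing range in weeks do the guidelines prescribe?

200-224 weeks

Base offense level for environmental dumping: 22.
R1 applies: 22 + 3 = 25.
R2 applies: 25 + 3 = 28.
R3 applies: 28 − 3 = 25.
R4 applies: 25 − 2 = 23.
R5 applies (level before this adjustment is 23 ≥ 18, so +4): 23 + 4 = 27.
R6 applies (level before this adjustment is 27 ≥ 25, so +4): 27 + 4 = 31.
R7 applies: 31 + 2 = 33.
Level 33 exceeds the maximum of 31; capped at 31.
Final offense level: 31.
Criminal history: 5 prior points → Category A (0-6).
Level 31 falls in the 30-31 band.
Grid: Level 30-31 × Category A = 200-224 weeks.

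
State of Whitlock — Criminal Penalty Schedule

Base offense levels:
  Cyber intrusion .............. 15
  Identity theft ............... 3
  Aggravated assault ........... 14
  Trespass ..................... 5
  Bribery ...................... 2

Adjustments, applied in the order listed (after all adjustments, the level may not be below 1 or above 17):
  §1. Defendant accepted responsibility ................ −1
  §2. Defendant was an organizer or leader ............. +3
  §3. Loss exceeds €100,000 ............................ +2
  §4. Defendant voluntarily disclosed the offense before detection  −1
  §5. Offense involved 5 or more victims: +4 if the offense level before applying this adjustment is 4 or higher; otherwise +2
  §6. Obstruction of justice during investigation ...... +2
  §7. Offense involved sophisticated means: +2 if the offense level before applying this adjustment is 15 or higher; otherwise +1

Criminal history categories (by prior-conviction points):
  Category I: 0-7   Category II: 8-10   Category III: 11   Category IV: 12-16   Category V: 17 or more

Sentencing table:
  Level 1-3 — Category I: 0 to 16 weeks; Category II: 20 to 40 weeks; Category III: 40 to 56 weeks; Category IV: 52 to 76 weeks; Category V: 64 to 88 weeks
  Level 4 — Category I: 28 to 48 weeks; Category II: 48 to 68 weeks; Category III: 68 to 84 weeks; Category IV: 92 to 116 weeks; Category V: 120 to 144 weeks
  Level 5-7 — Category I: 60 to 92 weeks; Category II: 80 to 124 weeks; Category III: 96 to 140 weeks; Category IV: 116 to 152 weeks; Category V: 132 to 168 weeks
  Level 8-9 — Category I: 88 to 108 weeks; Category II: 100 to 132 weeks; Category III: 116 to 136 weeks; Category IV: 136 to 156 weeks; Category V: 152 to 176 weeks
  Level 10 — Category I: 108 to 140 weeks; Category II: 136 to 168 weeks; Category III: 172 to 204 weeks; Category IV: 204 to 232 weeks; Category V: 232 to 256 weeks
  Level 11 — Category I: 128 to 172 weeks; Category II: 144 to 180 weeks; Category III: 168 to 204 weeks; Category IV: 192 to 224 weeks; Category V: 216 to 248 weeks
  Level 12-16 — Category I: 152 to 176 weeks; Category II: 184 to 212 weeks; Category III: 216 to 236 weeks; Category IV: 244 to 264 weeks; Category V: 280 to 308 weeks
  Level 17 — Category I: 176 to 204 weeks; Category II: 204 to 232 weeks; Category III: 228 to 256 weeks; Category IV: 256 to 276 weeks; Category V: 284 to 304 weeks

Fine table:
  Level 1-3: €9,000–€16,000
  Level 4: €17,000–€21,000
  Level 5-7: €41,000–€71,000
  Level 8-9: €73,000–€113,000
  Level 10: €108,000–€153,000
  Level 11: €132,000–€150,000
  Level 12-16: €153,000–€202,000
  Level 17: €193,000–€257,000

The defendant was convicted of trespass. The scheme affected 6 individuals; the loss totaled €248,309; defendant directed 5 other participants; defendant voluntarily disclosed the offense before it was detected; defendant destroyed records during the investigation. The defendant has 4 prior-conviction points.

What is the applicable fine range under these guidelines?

€153,000–€202,000

Base offense level for trespass: 5.
§2 applies: 5 + 3 = 8.
§3 applies: 8 + 2 = 10.
§4 applies: 10 − 1 = 9.
§5 applies (level before this adjustment is 9 ≥ 4, so +4): 9 + 4 = 13.
§6 applies: 13 + 2 = 15.
§7 does not apply.
Final offense level: 15.
Level 15 falls in the 12-16 band.
Fine table: Level 12-16 → €153,000–€202,000.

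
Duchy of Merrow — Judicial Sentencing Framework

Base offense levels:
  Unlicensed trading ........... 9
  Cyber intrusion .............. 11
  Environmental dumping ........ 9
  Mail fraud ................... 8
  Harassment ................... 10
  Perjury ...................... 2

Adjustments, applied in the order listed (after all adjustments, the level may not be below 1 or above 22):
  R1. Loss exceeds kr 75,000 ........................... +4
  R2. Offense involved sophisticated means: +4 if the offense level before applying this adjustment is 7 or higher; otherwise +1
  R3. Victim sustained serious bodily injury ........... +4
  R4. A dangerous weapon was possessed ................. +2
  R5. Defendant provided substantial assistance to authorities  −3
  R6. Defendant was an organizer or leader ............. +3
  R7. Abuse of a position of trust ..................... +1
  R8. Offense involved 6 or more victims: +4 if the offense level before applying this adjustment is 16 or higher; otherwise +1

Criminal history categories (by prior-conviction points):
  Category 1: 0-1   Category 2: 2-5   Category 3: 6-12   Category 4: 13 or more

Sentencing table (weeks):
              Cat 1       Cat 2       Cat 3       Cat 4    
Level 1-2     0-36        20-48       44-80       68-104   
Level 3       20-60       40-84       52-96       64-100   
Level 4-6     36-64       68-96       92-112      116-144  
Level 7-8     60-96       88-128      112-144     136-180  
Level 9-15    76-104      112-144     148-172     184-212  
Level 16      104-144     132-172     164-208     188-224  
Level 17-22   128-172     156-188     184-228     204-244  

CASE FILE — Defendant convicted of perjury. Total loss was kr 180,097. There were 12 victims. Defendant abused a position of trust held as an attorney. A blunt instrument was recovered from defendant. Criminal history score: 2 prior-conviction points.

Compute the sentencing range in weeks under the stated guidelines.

112-144 weeks

Base offense level for perjury: 2.
R1 applies: 2 + 4 = 6.
R4 applies: 6 + 2 = 8.
R5 does not apply.
R7 applies: 8 + 1 = 9.
R8 applies (level before this adjustment is 9 < 16, so +1): 9 + 1 = 10.
Final offense level: 10.
Criminal history: 2 prior points → Category 2 (2-5).
Level 10 falls in the 9-15 band.
Grid: Level 9-15 × Category 2 = 112-144 weeks.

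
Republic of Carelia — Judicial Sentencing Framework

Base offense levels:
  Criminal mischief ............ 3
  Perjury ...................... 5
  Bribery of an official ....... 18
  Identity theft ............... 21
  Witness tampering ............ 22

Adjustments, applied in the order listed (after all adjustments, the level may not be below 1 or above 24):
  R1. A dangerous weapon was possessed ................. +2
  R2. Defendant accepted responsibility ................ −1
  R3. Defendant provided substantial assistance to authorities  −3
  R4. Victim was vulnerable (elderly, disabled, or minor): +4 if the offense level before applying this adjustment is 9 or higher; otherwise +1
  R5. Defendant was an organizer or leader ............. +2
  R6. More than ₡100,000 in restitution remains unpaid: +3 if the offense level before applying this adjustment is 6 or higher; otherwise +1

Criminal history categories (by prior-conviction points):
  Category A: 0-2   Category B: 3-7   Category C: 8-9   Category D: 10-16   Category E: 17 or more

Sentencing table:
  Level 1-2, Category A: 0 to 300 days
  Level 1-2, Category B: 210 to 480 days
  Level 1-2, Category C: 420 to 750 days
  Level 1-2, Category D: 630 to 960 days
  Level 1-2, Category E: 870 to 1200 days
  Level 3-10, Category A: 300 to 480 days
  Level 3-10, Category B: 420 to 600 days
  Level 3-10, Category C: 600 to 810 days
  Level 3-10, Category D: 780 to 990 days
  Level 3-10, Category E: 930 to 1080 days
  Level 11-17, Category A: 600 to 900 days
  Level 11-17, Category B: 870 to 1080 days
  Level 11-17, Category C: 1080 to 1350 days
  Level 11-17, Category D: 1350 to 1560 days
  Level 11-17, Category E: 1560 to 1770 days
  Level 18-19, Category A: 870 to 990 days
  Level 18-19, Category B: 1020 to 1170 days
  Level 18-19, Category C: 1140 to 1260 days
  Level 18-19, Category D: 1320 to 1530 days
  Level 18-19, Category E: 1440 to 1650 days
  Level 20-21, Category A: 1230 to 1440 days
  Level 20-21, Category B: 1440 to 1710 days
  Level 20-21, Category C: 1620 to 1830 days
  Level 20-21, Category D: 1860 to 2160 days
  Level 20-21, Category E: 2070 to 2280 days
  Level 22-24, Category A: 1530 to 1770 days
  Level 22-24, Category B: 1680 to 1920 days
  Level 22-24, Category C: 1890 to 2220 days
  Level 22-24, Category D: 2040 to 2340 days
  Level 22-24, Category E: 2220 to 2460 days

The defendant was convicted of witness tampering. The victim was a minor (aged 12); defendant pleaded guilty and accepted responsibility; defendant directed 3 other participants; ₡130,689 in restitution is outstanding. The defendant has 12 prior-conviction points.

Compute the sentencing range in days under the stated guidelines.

Base offense level for witness tampering: 22.
R1 does not apply.
R2 applies: 22 − 1 = 21.
R3 does not apply.
R4 applies (level before this adjustment is 21 ≥ 9, so +4): 21 + 4 = 25.
R5 applies: 25 + 2 = 27.
R6 applies (level before this adjustment is 27 ≥ 6, so +3): 27 + 3 = 30.
Level 30 exceeds the maximum of 24; capped at 24.
Final offense level: 24.
Criminal history: 12 prior points → Category D (10-16).
Level 24 falls in the 22-24 band.
Grid: Level 22-24 × Category D = 2040-2340 days.

2040-2340 days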